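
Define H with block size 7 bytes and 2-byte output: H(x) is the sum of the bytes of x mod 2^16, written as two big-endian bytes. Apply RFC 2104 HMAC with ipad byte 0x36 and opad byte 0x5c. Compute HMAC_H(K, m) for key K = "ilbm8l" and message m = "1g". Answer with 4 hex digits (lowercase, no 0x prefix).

0264

Key "ilbm8l" = 69 6c 62 6d 38 6c is 6 bytes ≤ B = 7; zero-pad to 7 bytes: K' = 69 6c 62 6d 38 6c 00.
K' ⊕ ipad = 5f 5a 54 5b 0e 5a 36.  K' ⊕ opad = 35 30 3e 31 64 30 5c.
Inner input = (K'⊕ipad) ∥ m = 5f 5a 54 5b 0e 5a 36 ∥ 31 67.
Inner hash: sum = 95+90+84+91+14+90+54+49+103 = 670 → 02 9e.
Outer input = (K'⊕opad) ∥ inner = 35 30 3e 31 64 30 5c ∥ 02 9e.
Outer hash (tag): sum = 53+48+62+49+100+48+92+2+158 = 612 → 02 64.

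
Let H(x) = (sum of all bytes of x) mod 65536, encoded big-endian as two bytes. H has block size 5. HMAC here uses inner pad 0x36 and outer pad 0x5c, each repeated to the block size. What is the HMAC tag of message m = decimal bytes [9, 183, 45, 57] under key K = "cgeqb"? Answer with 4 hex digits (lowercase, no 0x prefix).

01da

Key "cgeqb" = 63 67 65 71 62 is exactly B = 5 bytes: K' = 63 67 65 71 62.
K' ⊕ ipad = 55 51 53 47 54.  K' ⊕ opad = 3f 3b 39 2d 3e.
Inner input = (K'⊕ipad) ∥ m = 55 51 53 47 54 ∥ 09 b7 2d 39.
Inner hash: sum = 85+81+83+71+84+9+183+45+57 = 698 → 02 ba.
Outer input = (K'⊕opad) ∥ inner = 3f 3b 39 2d 3e ∥ 02 ba.
Outer hash (tag): sum = 63+59+57+45+62+2+186 = 474 → 01 da.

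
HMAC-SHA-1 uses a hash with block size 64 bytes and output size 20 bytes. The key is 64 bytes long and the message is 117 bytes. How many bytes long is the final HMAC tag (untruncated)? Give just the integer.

20

The tag is one SHA-1 digest: 20 bytes.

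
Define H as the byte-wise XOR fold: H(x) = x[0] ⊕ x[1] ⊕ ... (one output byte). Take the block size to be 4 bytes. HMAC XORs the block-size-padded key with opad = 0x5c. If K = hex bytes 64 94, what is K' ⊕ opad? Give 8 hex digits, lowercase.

38c85c5c

Key hex bytes 64 94 is 2 bytes ≤ B = 4; zero-pad to 4 bytes: K' = 64 94 00 00.
XOR each byte with 0x5c: 64⊕5c=38, 94⊕5c=c8, 00⊕5c=5c, 00⊕5c=5c.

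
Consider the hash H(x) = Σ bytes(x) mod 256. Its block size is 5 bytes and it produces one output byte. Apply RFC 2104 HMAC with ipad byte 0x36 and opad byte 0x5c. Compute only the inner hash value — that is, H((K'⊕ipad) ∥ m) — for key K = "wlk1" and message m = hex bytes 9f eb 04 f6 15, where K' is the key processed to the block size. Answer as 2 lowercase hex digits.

ce

Key "wlk1" = 77 6c 6b 31 is 4 bytes ≤ B = 5; zero-pad to 5 bytes: K' = 77 6c 6b 31 00.
K' ⊕ ipad = 41 5a 5d 07 36.
Inner input = 41 5a 5d 07 36 ∥ 9f eb 04 f6 15.
Inner hash: sum = 65+90+93+7+54+159+235+4+246+21 = 974; mod 256 = 206 → ce.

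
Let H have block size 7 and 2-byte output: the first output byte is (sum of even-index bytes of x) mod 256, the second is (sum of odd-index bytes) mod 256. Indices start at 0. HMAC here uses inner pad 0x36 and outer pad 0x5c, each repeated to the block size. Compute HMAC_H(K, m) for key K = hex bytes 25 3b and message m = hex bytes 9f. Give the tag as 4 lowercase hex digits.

a5d4

Key hex bytes 25 3b is 2 bytes ≤ B = 7; zero-pad to 7 bytes: K' = 25 3b 00 00 00 00 00.
K' ⊕ ipad = 13 0d 36 36 36 36 36.  K' ⊕ opad = 79 67 5c 5c 5c 5c 5c.
Inner input = (K'⊕ipad) ∥ m = 13 0d 36 36 36 36 36 ∥ 9f.
Inner hash: even-index sum = 181 mod 256 = 181; odd-index sum = 280 mod 256 = 24 → b5 18.
Outer input = (K'⊕opad) ∥ inner = 79 67 5c 5c 5c 5c 5c ∥ b5 18.
Outer hash (tag): even-index sum = 421 mod 256 = 165; odd-index sum = 468 mod 256 = 212 → a5 d4.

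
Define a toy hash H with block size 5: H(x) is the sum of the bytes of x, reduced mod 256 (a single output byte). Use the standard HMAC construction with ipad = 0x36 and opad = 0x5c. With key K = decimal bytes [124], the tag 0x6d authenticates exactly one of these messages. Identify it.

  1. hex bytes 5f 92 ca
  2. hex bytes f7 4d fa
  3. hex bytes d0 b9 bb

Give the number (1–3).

Key decimal bytes [124] = 7c is 1 byte ≤ B = 5; zero-pad to 5 bytes: K' = 7c 00 00 00 00.
K' ⊕ ipad = 4a 36 36 36 36; K' ⊕ opad = 20 5c 5c 5c 5c.
m1: inner = H(4a 36 36 36 36 5f 92 ca) = dd; tag = H(20 5c 5c 5c 5c dd) = 6d ← matches
m2: inner = H(4a 36 36 36 36 f7 4d fa) = 60; tag = H(20 5c 5c 5c 5c 60) = f0
m3: inner = H(4a 36 36 36 36 d0 b9 bb) = 66; tag = H(20 5c 5c 5c 5c 66) = f6

1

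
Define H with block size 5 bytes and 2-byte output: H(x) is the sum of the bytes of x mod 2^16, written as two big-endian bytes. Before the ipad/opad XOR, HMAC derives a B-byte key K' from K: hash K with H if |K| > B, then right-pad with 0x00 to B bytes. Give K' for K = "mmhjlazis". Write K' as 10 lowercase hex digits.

03cf000000

|K| = 9 > B = 5, so first hash the key.
H(K): sum = 109+109+104+106+108+97+122+105+115 = 975 → 03 cf.
Zero-pad H(K) = 03 cf to 5 bytes: K' = 03 cf 00 00 00.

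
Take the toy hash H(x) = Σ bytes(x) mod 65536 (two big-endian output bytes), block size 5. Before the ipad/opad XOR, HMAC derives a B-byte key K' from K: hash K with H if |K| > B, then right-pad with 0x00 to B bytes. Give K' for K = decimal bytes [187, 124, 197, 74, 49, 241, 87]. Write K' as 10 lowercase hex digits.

03bf000000

|K| = 7 > B = 5, so first hash the key.
H(K): sum = 187+124+197+74+49+241+87 = 959 → 03 bf.
Zero-pad H(K) = 03 bf to 5 bytes: K' = 03 bf 00 00 00.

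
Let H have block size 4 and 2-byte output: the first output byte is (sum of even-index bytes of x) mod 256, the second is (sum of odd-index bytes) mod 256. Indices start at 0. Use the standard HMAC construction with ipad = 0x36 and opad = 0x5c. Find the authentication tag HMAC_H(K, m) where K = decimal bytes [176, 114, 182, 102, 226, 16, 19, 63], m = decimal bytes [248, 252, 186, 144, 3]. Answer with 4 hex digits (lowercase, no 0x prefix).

Key decimal bytes [176, 114, 182, 102, 226, 16, 19, 63] = b0 72 b6 66 e2 10 13 3f is 8 bytes > B = 4, so hash it first: H(key) = 5b 27, then zero-pad to 4 bytes: K' = 5b 27 00 00.
K' ⊕ ipad = 6d 11 36 36.  K' ⊕ opad = 07 7b 5c 5c.
Inner input = (K'⊕ipad) ∥ m = 6d 11 36 36 ∥ f8 fc ba 90 03.
Inner hash: even-index sum = 600 mod 256 = 88; odd-index sum = 467 mod 256 = 211 → 58 d3.
Outer input = (K'⊕opad) ∥ inner = 07 7b 5c 5c ∥ 58 d3.
Outer hash (tag): even-index sum = 187 mod 256 = 187; odd-index sum = 426 mod 256 = 170 → bb aa.

bbaa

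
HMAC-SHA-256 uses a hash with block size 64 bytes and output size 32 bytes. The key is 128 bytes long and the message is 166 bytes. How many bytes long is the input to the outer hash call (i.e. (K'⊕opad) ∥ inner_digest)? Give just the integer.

Key is 128 > 64 bytes, so it is hashed to 32 bytes then zero-padded to 64: |K'| = 64.
Outer input = (K'⊕opad) ∥ H(inner) → 64 + 32 = 96 bytes.

96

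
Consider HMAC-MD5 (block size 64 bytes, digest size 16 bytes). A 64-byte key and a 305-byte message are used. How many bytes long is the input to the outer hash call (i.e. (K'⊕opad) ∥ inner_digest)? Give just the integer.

Key is 64 ≤ 64 bytes, zero-padded: |K'| = 64.
Outer input = (K'⊕opad) ∥ H(inner) → 64 + 16 = 80 bytes.

80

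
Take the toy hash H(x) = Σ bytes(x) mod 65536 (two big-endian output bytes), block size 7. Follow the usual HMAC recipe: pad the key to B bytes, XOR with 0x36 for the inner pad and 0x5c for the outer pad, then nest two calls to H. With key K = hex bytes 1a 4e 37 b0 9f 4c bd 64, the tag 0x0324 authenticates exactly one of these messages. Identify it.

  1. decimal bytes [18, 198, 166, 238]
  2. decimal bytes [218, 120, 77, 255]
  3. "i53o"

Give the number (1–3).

Key hex bytes 1a 4e 37 b0 9f 4c bd 64 is 8 bytes > B = 7, so hash it first: H(key) = 03 5b, then zero-pad to 7 bytes: K' = 03 5b 00 00 00 00 00.
K' ⊕ ipad = 35 6d 36 36 36 36 36; K' ⊕ opad = 5f 07 5c 5c 5c 5c 5c.
m1: inner = H(35 6d 36 36 36 36 36 12 c6 a6 ee) = 04 1c; tag = H(5f 07 5c 5c 5c 5c 5c 04 1c) = 0252
m2: inner = H(35 6d 36 36 36 36 36 da 78 4d ff) = 04 4e; tag = H(5f 07 5c 5c 5c 5c 5c 04 4e) = 0284
m3: inner = H(35 6d 36 36 36 36 36 69 35 33 6f) = 02 f0; tag = H(5f 07 5c 5c 5c 5c 5c 02 f0) = 0324 ← matches

3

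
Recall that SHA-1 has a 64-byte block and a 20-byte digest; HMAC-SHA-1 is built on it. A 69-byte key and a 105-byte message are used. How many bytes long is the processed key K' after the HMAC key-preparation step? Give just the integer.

64

Key is 69 > 64 bytes, so it is hashed to 20 bytes then zero-padded to 64: |K'| = 64.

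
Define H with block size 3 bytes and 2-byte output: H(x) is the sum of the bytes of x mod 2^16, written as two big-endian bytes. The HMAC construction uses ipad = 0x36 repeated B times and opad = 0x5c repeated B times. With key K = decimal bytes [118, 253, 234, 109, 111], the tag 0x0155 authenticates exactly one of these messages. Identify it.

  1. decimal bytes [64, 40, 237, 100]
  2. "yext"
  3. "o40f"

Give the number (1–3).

Key decimal bytes [118, 253, 234, 109, 111] = 76 fd ea 6d 6f is 5 bytes > B = 3, so hash it first: H(key) = 03 39, then zero-pad to 3 bytes: K' = 03 39 00.
K' ⊕ ipad = 35 0f 36; K' ⊕ opad = 5f 65 5c.
m1: inner = H(35 0f 36 40 28 ed 64) = 02 33; tag = H(5f 65 5c 02 33) = 0155 ← matches
m2: inner = H(35 0f 36 79 65 78 74) = 02 44; tag = H(5f 65 5c 02 44) = 0166
m3: inner = H(35 0f 36 6f 34 30 66) = 01 b3; tag = H(5f 65 5c 01 b3) = 01d4

1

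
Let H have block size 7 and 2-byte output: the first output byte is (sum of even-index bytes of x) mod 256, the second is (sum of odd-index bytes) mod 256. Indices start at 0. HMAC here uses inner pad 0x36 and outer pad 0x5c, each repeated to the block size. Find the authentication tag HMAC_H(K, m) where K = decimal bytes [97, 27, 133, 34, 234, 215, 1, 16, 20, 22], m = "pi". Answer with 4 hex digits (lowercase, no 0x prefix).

Key decimal bytes [97, 27, 133, 34, 234, 215, 1, 16, 20, 22] = 61 1b 85 22 ea d7 01 10 14 16 is 10 bytes > B = 7, so hash it first: H(key) = e5 3a, then zero-pad to 7 bytes: K' = e5 3a 00 00 00 00 00.
K' ⊕ ipad = d3 0c 36 36 36 36 36.  K' ⊕ opad = b9 66 5c 5c 5c 5c 5c.
Inner input = (K'⊕ipad) ∥ m = d3 0c 36 36 36 36 36 ∥ 70 69.
Inner hash: even-index sum = 478 mod 256 = 222; odd-index sum = 232 mod 256 = 232 → de e8.
Outer input = (K'⊕opad) ∥ inner = b9 66 5c 5c 5c 5c 5c ∥ de e8.
Outer hash (tag): even-index sum = 693 mod 256 = 181; odd-index sum = 508 mod 256 = 252 → b5 fc.

b5fc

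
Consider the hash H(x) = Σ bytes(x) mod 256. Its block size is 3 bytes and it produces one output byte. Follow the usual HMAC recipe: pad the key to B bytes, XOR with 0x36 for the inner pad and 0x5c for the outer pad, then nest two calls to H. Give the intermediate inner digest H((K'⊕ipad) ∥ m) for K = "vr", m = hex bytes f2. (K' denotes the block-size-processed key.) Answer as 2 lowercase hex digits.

ac

Key "vr" = 76 72 is 2 bytes ≤ B = 3; zero-pad to 3 bytes: K' = 76 72 00.
K' ⊕ ipad = 40 44 36.
Inner input = 40 44 36 ∥ f2.
Inner hash: sum = 64+68+54+242 = 428; mod 256 = 172 → ac.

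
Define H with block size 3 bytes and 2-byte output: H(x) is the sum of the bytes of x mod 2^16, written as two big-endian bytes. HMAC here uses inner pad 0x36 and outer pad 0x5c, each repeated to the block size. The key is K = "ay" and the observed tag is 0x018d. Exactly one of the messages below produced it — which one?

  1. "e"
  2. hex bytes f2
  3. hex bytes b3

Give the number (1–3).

Key "ay" = 61 79 is 2 bytes ≤ B = 3; zero-pad to 3 bytes: K' = 61 79 00.
K' ⊕ ipad = 57 4f 36; K' ⊕ opad = 3d 25 5c.
m1: inner = H(57 4f 36 65) = 01 41; tag = H(3d 25 5c 01 41) = 0100
m2: inner = H(57 4f 36 f2) = 01 ce; tag = H(3d 25 5c 01 ce) = 018d ← matches
m3: inner = H(57 4f 36 b3) = 01 8f; tag = H(3d 25 5c 01 8f) = 014e

2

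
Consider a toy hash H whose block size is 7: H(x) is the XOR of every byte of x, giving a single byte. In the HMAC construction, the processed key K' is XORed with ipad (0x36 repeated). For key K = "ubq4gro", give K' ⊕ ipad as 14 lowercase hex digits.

43544702514459

Key "ubq4gro" = 75 62 71 34 67 72 6f is exactly B = 7 bytes: K' = 75 62 71 34 67 72 6f.
XOR each byte with 0x36: 75⊕36=43, 62⊕36=54, 71⊕36=47, 34⊕36=02, 67⊕36=51, 72⊕36=44, 6f⊕36=59.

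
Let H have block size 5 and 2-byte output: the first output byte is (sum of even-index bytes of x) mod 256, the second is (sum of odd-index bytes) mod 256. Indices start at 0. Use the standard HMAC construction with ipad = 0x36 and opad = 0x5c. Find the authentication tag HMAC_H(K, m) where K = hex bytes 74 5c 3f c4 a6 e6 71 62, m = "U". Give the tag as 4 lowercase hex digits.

Key hex bytes 74 5c 3f c4 a6 e6 71 62 is 8 bytes > B = 5, so hash it first: H(key) = ca 68, then zero-pad to 5 bytes: K' = ca 68 00 00 00.
K' ⊕ ipad = fc 5e 36 36 36.  K' ⊕ opad = 96 34 5c 5c 5c.
Inner input = (K'⊕ipad) ∥ m = fc 5e 36 36 36 ∥ 55.
Inner hash: even-index sum = 360 mod 256 = 104; odd-index sum = 233 mod 256 = 233 → 68 e9.
Outer input = (K'⊕opad) ∥ inner = 96 34 5c 5c 5c ∥ 68 e9.
Outer hash (tag): even-index sum = 567 mod 256 = 55; odd-index sum = 248 mod 256 = 248 → 37 f8.

37f8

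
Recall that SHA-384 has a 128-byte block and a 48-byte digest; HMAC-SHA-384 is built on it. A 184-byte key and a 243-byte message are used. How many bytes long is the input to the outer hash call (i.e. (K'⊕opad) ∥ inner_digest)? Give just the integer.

176

Key is 184 > 128 bytes, so it is hashed to 48 bytes then zero-padded to 128: |K'| = 128.
Outer input = (K'⊕opad) ∥ H(inner) → 128 + 48 = 176 bytes.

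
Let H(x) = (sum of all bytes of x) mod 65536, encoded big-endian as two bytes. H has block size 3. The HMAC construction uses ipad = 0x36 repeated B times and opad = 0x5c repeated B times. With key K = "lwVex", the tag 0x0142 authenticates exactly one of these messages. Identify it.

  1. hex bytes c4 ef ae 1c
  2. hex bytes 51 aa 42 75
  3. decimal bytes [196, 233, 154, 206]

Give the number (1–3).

2

Key "lwVex" = 6c 77 56 65 78 is 5 bytes > B = 3, so hash it first: H(key) = 02 16, then zero-pad to 3 bytes: K' = 02 16 00.
K' ⊕ ipad = 34 20 36; K' ⊕ opad = 5e 4a 5c.
m1: inner = H(34 20 36 c4 ef ae 1c) = 03 07; tag = H(5e 4a 5c 03 07) = 010e
m2: inner = H(34 20 36 51 aa 42 75) = 02 3c; tag = H(5e 4a 5c 02 3c) = 0142 ← matches
m3: inner = H(34 20 36 c4 e9 9a ce) = 03 9f; tag = H(5e 4a 5c 03 9f) = 01a6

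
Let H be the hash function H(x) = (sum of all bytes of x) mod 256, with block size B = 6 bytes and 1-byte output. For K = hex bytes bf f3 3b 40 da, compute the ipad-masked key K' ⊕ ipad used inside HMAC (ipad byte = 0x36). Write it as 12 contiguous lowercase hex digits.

Key hex bytes bf f3 3b 40 da is 5 bytes ≤ B = 6; zero-pad to 6 bytes: K' = bf f3 3b 40 da 00.
XOR each byte with 0x36: bf⊕36=89, f3⊕36=c5, 3b⊕36=0d, 40⊕36=76, da⊕36=ec, 00⊕36=36.

89c50d76ec36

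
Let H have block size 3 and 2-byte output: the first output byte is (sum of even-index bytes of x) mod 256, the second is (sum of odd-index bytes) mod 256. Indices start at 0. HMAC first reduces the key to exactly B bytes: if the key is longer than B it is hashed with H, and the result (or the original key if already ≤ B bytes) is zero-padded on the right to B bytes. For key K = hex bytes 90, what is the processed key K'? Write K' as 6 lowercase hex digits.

Key hex bytes 90 is 1 byte ≤ B = 3; zero-pad to 3 bytes: K' = 90 00 00.

900000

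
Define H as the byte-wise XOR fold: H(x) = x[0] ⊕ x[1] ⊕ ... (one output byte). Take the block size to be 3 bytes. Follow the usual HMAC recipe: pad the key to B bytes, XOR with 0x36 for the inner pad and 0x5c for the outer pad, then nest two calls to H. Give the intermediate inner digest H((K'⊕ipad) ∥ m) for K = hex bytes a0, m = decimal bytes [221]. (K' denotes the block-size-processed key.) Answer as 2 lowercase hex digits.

Key hex bytes a0 is 1 byte ≤ B = 3; zero-pad to 3 bytes: K' = a0 00 00.
K' ⊕ ipad = 96 36 36.
Inner input = 96 36 36 ∥ dd.
Inner hash: XOR 96⊕36⊕36⊕dd = 4b.

4b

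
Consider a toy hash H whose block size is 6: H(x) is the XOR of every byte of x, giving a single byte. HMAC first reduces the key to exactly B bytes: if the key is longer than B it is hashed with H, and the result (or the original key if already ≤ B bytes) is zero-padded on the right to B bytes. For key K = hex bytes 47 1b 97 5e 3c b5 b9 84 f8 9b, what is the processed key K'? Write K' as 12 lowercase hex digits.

420000000000

|K| = 10 > B = 6, so first hash the key.
H(K): XOR 47⊕1b⊕97⊕5e⊕3c⊕b5⊕b9⊕84⊕f8⊕9b = 42.
Zero-pad H(K) = 42 to 6 bytes: K' = 42 00 00 00 00 00.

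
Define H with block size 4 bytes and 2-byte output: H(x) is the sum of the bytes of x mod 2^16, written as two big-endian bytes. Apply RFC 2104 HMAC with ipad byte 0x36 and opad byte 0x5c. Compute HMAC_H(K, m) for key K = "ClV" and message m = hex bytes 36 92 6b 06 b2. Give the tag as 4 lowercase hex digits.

0108

Key "ClV" = 43 6c 56 is 3 bytes ≤ B = 4; zero-pad to 4 bytes: K' = 43 6c 56 00.
K' ⊕ ipad = 75 5a 60 36.  K' ⊕ opad = 1f 30 0a 5c.
Inner input = (K'⊕ipad) ∥ m = 75 5a 60 36 ∥ 36 92 6b 06 b2.
Inner hash: sum = 117+90+96+54+54+146+107+6+178 = 848 → 03 50.
Outer input = (K'⊕opad) ∥ inner = 1f 30 0a 5c ∥ 03 50.
Outer hash (tag): sum = 31+48+10+92+3+80 = 264 → 01 08.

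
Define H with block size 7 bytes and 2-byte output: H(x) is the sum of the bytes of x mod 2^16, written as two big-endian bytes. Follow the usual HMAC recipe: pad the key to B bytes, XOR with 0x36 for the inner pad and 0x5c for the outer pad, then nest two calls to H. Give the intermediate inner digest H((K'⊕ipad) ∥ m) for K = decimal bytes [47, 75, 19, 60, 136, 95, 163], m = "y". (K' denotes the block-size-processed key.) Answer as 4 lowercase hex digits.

Key decimal bytes [47, 75, 19, 60, 136, 95, 163] = 2f 4b 13 3c 88 5f a3 is exactly B = 7 bytes: K' = 2f 4b 13 3c 88 5f a3.
K' ⊕ ipad = 19 7d 25 0a be 69 95.
Inner input = 19 7d 25 0a be 69 95 ∥ 79.
Inner hash: sum = 25+125+37+10+190+105+149+121 = 762 → 02 fa.

02fa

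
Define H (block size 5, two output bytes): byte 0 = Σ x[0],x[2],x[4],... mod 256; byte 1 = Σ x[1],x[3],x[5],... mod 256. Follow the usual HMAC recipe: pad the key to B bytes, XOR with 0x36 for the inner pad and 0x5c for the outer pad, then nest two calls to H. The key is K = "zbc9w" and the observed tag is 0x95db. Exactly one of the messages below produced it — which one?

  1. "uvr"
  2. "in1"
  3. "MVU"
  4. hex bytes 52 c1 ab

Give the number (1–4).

Key "zbc9w" = 7a 62 63 39 77 is exactly B = 5 bytes: K' = 7a 62 63 39 77.
K' ⊕ ipad = 4c 54 55 0f 41; K' ⊕ opad = 26 3e 3f 65 2b.
m1: inner = H(4c 54 55 0f 41 75 76 72) = 58 4a; tag = H(26 3e 3f 65 2b 58 4a) = dafb
m2: inner = H(4c 54 55 0f 41 69 6e 31) = 50 fd; tag = H(26 3e 3f 65 2b 50 fd) = 8df3
m3: inner = H(4c 54 55 0f 41 4d 56 55) = 38 05; tag = H(26 3e 3f 65 2b 38 05) = 95db ← matches
m4: inner = H(4c 54 55 0f 41 52 c1 ab) = a3 60; tag = H(26 3e 3f 65 2b a3 60) = f046

3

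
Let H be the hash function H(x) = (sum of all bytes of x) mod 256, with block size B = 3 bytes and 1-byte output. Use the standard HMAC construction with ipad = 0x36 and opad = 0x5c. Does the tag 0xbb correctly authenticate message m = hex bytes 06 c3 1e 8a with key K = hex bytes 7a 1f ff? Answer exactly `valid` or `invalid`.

Key hex bytes 7a 1f ff is exactly B = 3 bytes: K' = 7a 1f ff.
K' ⊕ ipad = 4c 29 c9; K' ⊕ opad = 26 43 a3.
Inner hash: sum = 76+41+201+6+195+30+138 = 687; mod 256 = 175 → af.
Outer hash (recomputed tag): sum = 38+67+163+175 = 443; mod 256 = 187 → bb.
Recomputed tag = bb; claimed = bb → match.

valid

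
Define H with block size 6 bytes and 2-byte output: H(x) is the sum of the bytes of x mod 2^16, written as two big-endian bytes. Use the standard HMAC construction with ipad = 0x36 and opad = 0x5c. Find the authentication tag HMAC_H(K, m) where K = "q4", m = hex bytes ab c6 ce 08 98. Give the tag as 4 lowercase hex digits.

0209

Key "q4" = 71 34 is 2 bytes ≤ B = 6; zero-pad to 6 bytes: K' = 71 34 00 00 00 00.
K' ⊕ ipad = 47 02 36 36 36 36.  K' ⊕ opad = 2d 68 5c 5c 5c 5c.
Inner input = (K'⊕ipad) ∥ m = 47 02 36 36 36 36 ∥ ab c6 ce 08 98.
Inner hash: sum = 71+2+54+54+54+54+171+198+206+8+152 = 1024 → 04 00.
Outer input = (K'⊕opad) ∥ inner = 2d 68 5c 5c 5c 5c ∥ 04 00.
Outer hash (tag): sum = 45+104+92+92+92+92+4+0 = 521 → 02 09.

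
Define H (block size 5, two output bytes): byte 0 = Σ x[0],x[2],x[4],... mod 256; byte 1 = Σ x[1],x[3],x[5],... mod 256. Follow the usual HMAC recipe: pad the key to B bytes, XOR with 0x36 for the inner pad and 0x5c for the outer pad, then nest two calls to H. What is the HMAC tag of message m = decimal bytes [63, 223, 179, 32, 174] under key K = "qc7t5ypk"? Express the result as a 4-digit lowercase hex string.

Key "qc7t5ypk" = 71 63 37 74 35 79 70 6b is 8 bytes > B = 5, so hash it first: H(key) = 4d bb, then zero-pad to 5 bytes: K' = 4d bb 00 00 00.
K' ⊕ ipad = 7b 8d 36 36 36.  K' ⊕ opad = 11 e7 5c 5c 5c.
Inner input = (K'⊕ipad) ∥ m = 7b 8d 36 36 36 ∥ 3f df b3 20 ae.
Inner hash: even-index sum = 486 mod 256 = 230; odd-index sum = 611 mod 256 = 99 → e6 63.
Outer input = (K'⊕opad) ∥ inner = 11 e7 5c 5c 5c ∥ e6 63.
Outer hash (tag): even-index sum = 300 mod 256 = 44; odd-index sum = 553 mod 256 = 41 → 2c 29.

2c29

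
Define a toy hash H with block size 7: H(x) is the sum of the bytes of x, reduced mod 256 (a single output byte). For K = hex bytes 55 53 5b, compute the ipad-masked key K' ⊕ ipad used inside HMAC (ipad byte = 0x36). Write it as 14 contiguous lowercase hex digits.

Key hex bytes 55 53 5b is 3 bytes ≤ B = 7; zero-pad to 7 bytes: K' = 55 53 5b 00 00 00 00.
XOR each byte with 0x36: 55⊕36=63, 53⊕36=65, 5b⊕36=6d, 00⊕36=36, 00⊕36=36, 00⊕36=36, 00⊕36=36.

63656d36363636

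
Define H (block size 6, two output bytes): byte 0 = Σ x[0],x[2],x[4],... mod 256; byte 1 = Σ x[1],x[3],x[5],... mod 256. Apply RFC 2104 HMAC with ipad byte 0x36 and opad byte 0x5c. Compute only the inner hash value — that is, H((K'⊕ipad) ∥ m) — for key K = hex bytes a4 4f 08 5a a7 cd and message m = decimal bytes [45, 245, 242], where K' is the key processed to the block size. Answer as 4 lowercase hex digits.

80d5

Key hex bytes a4 4f 08 5a a7 cd is exactly B = 6 bytes: K' = a4 4f 08 5a a7 cd.
K' ⊕ ipad = 92 79 3e 6c 91 fb.
Inner input = 92 79 3e 6c 91 fb ∥ 2d f5 f2.
Inner hash: even-index sum = 640 mod 256 = 128; odd-index sum = 725 mod 256 = 213 → 80 d5.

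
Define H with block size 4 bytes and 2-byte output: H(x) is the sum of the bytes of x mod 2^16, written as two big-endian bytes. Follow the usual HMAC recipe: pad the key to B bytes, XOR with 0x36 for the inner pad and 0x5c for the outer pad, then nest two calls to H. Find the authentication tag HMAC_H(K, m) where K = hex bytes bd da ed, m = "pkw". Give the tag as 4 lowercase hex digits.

0351

Key hex bytes bd da ed is 3 bytes ≤ B = 4; zero-pad to 4 bytes: K' = bd da ed 00.
K' ⊕ ipad = 8b ec db 36.  K' ⊕ opad = e1 86 b1 5c.
Inner input = (K'⊕ipad) ∥ m = 8b ec db 36 ∥ 70 6b 77.
Inner hash: sum = 139+236+219+54+112+107+119 = 986 → 03 da.
Outer input = (K'⊕opad) ∥ inner = e1 86 b1 5c ∥ 03 da.
Outer hash (tag): sum = 225+134+177+92+3+218 = 849 → 03 51.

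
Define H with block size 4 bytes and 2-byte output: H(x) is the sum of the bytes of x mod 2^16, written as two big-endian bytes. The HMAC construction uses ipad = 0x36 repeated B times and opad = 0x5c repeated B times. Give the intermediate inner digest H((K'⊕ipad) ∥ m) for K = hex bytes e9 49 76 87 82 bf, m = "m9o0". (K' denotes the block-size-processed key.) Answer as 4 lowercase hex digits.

022c

Key hex bytes e9 49 76 87 82 bf is 6 bytes > B = 4, so hash it first: H(key) = 03 70, then zero-pad to 4 bytes: K' = 03 70 00 00.
K' ⊕ ipad = 35 46 36 36.
Inner input = 35 46 36 36 ∥ 6d 39 6f 30.
Inner hash: sum = 53+70+54+54+109+57+111+48 = 556 → 02 2c.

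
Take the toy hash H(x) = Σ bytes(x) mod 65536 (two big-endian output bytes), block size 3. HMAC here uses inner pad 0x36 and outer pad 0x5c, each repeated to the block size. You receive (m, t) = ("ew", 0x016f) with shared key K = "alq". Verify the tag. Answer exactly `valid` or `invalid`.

Key "alq" = 61 6c 71 is exactly B = 3 bytes: K' = 61 6c 71.
K' ⊕ ipad = 57 5a 47; K' ⊕ opad = 3d 30 2d.
Inner hash: sum = 87+90+71+101+119 = 468 → 01 d4.
Outer hash (recomputed tag): sum = 61+48+45+1+212 = 367 → 01 6f.
Recomputed tag = 016f; claimed = 016f → match.

valid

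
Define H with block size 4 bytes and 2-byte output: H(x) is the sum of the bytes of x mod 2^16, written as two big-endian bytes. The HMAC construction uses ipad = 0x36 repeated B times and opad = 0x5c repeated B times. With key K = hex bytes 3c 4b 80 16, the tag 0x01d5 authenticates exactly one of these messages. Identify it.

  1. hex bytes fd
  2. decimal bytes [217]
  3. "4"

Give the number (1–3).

2

Key hex bytes 3c 4b 80 16 is exactly B = 4 bytes: K' = 3c 4b 80 16.
K' ⊕ ipad = 0a 7d b6 20; K' ⊕ opad = 60 17 dc 4a.
m1: inner = H(0a 7d b6 20 fd) = 02 5a; tag = H(60 17 dc 4a 02 5a) = 01f9
m2: inner = H(0a 7d b6 20 d9) = 02 36; tag = H(60 17 dc 4a 02 36) = 01d5 ← matches
m3: inner = H(0a 7d b6 20 34) = 01 91; tag = H(60 17 dc 4a 01 91) = 022f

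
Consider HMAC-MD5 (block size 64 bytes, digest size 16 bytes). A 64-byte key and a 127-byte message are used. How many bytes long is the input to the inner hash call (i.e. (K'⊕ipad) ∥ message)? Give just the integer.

191

Key is 64 ≤ 64 bytes, zero-padded: |K'| = 64.
Inner input = (K'⊕ipad) ∥ m → 64 + 127 = 191 bytes.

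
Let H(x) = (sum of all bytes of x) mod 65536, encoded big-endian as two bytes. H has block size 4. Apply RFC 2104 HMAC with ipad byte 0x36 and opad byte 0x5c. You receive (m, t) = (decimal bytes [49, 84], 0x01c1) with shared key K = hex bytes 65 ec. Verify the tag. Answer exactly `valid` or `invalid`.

valid

Key hex bytes 65 ec is 2 bytes ≤ B = 4; zero-pad to 4 bytes: K' = 65 ec 00 00.
K' ⊕ ipad = 53 da 36 36; K' ⊕ opad = 39 b0 5c 5c.
Inner hash: sum = 83+218+54+54+49+84 = 542 → 02 1e.
Outer hash (recomputed tag): sum = 57+176+92+92+2+30 = 449 → 01 c1.
Recomputed tag = 01c1; claimed = 01c1 → match.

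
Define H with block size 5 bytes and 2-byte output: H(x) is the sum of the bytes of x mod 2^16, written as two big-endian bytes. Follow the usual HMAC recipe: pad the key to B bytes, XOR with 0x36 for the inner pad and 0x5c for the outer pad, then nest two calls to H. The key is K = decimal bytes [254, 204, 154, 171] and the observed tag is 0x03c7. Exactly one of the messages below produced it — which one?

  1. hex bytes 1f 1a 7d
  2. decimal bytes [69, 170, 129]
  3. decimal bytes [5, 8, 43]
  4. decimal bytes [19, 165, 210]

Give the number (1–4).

Key decimal bytes [254, 204, 154, 171] = fe cc 9a ab is 4 bytes ≤ B = 5; zero-pad to 5 bytes: K' = fe cc 9a ab 00.
K' ⊕ ipad = c8 fa ac 9d 36; K' ⊕ opad = a2 90 c6 f7 5c.
m1: inner = H(c8 fa ac 9d 36 1f 1a 7d) = 03 f7; tag = H(a2 90 c6 f7 5c 03 f7) = 0445
m2: inner = H(c8 fa ac 9d 36 45 aa 81) = 04 b1; tag = H(a2 90 c6 f7 5c 04 b1) = 0400
m3: inner = H(c8 fa ac 9d 36 05 08 2b) = 03 79; tag = H(a2 90 c6 f7 5c 03 79) = 03c7 ← matches
m4: inner = H(c8 fa ac 9d 36 13 a5 d2) = 04 cb; tag = H(a2 90 c6 f7 5c 04 cb) = 041a

3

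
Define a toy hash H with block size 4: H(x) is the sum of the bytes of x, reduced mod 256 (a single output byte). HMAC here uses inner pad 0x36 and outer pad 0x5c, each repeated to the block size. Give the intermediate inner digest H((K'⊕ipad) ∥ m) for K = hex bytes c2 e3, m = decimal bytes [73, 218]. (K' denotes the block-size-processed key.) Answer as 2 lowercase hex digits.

58

Key hex bytes c2 e3 is 2 bytes ≤ B = 4; zero-pad to 4 bytes: K' = c2 e3 00 00.
K' ⊕ ipad = f4 d5 36 36.
Inner input = f4 d5 36 36 ∥ 49 da.
Inner hash: sum = 244+213+54+54+73+218 = 856; mod 256 = 88 → 58.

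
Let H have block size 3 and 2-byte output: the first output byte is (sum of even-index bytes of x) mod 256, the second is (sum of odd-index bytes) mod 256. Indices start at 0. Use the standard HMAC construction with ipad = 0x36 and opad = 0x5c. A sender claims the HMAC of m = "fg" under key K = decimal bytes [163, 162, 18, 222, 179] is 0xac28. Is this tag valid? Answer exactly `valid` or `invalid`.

Key decimal bytes [163, 162, 18, 222, 179] = a3 a2 12 de b3 is 5 bytes > B = 3, so hash it first: H(key) = 68 80, then zero-pad to 3 bytes: K' = 68 80 00.
K' ⊕ ipad = 5e b6 36; K' ⊕ opad = 34 dc 5c.
Inner hash: even-index sum = 251 mod 256 = 251; odd-index sum = 284 mod 256 = 28 → fb 1c.
Outer hash (recomputed tag): even-index sum = 172 mod 256 = 172; odd-index sum = 471 mod 256 = 215 → ac d7.
Recomputed tag = acd7; claimed = ac28 → mismatch.

invalid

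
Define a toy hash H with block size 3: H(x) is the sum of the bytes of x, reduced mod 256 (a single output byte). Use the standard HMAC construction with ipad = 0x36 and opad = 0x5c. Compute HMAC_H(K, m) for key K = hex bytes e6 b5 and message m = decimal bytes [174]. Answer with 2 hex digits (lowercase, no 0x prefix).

36

Key hex bytes e6 b5 is 2 bytes ≤ B = 3; zero-pad to 3 bytes: K' = e6 b5 00.
K' ⊕ ipad = d0 83 36.  K' ⊕ opad = ba e9 5c.
Inner input = (K'⊕ipad) ∥ m = d0 83 36 ∥ ae.
Inner hash: sum = 208+131+54+174 = 567; mod 256 = 55 → 37.
Outer input = (K'⊕opad) ∥ inner = ba e9 5c ∥ 37.
Outer hash (tag): sum = 186+233+92+55 = 566; mod 256 = 54 → 36.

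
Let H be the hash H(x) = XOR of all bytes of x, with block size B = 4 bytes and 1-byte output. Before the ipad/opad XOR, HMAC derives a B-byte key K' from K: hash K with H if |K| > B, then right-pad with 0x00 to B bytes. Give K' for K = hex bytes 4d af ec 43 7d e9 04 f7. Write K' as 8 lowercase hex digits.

|K| = 8 > B = 4, so first hash the key.
H(K): XOR 4d⊕af⊕ec⊕43⊕7d⊕e9⊕04⊕f7 = 2a.
Zero-pad H(K) = 2a to 4 bytes: K' = 2a 00 00 00.

2a000000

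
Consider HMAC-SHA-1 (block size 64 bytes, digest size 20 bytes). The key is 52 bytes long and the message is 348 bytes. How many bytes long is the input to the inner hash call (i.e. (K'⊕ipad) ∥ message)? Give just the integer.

412

Key is 52 ≤ 64 bytes, zero-padded: |K'| = 64.
Inner input = (K'⊕ipad) ∥ m → 64 + 348 = 412 bytes.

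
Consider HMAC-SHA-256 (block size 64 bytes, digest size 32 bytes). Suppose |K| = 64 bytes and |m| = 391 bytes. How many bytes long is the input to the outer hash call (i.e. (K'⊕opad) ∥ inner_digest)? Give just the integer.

96

Key is 64 ≤ 64 bytes, zero-padded: |K'| = 64.
Outer input = (K'⊕opad) ∥ H(inner) → 64 + 32 = 96 bytes.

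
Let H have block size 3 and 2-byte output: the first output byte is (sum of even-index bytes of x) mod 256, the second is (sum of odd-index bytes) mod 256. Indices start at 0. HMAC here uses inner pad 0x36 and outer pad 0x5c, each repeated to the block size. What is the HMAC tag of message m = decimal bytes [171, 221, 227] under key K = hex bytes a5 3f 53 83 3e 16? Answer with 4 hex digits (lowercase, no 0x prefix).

4297

Key hex bytes a5 3f 53 83 3e 16 is 6 bytes > B = 3, so hash it first: H(key) = 36 d8, then zero-pad to 3 bytes: K' = 36 d8 00.
K' ⊕ ipad = 00 ee 36.  K' ⊕ opad = 6a 84 5c.
Inner input = (K'⊕ipad) ∥ m = 00 ee 36 ∥ ab dd e3.
Inner hash: even-index sum = 275 mod 256 = 19; odd-index sum = 636 mod 256 = 124 → 13 7c.
Outer input = (K'⊕opad) ∥ inner = 6a 84 5c ∥ 13 7c.
Outer hash (tag): even-index sum = 322 mod 256 = 66; odd-index sum = 151 mod 256 = 151 → 42 97.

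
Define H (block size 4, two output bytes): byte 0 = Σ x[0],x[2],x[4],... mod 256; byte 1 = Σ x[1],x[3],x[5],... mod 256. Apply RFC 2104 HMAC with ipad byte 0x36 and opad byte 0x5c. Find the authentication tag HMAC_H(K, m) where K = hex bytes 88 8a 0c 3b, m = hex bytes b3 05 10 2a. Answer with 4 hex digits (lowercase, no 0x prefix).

Key hex bytes 88 8a 0c 3b is exactly B = 4 bytes: K' = 88 8a 0c 3b.
K' ⊕ ipad = be bc 3a 0d.  K' ⊕ opad = d4 d6 50 67.
Inner input = (K'⊕ipad) ∥ m = be bc 3a 0d ∥ b3 05 10 2a.
Inner hash: even-index sum = 443 mod 256 = 187; odd-index sum = 248 mod 256 = 248 → bb f8.
Outer input = (K'⊕opad) ∥ inner = d4 d6 50 67 ∥ bb f8.
Outer hash (tag): even-index sum = 479 mod 256 = 223; odd-index sum = 565 mod 256 = 53 → df 35.

df35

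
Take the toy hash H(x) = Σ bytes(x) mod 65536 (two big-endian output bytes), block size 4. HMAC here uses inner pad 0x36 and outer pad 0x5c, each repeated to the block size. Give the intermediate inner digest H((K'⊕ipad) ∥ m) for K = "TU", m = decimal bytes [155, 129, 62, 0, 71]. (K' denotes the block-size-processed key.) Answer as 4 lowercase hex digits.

Key "TU" = 54 55 is 2 bytes ≤ B = 4; zero-pad to 4 bytes: K' = 54 55 00 00.
K' ⊕ ipad = 62 63 36 36.
Inner input = 62 63 36 36 ∥ 9b 81 3e 00 47.
Inner hash: sum = 98+99+54+54+155+129+62+0+71 = 722 → 02 d2.

02d2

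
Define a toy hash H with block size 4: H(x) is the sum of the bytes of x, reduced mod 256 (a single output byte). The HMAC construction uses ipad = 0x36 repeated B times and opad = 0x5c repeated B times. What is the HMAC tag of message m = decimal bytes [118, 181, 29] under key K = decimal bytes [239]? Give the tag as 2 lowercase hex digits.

Key decimal bytes [239] = ef is 1 byte ≤ B = 4; zero-pad to 4 bytes: K' = ef 00 00 00.
K' ⊕ ipad = d9 36 36 36.  K' ⊕ opad = b3 5c 5c 5c.
Inner input = (K'⊕ipad) ∥ m = d9 36 36 36 ∥ 76 b5 1d.
Inner hash: sum = 217+54+54+54+118+181+29 = 707; mod 256 = 195 → c3.
Outer input = (K'⊕opad) ∥ inner = b3 5c 5c 5c ∥ c3.
Outer hash (tag): sum = 179+92+92+92+195 = 650; mod 256 = 138 → 8a.

8a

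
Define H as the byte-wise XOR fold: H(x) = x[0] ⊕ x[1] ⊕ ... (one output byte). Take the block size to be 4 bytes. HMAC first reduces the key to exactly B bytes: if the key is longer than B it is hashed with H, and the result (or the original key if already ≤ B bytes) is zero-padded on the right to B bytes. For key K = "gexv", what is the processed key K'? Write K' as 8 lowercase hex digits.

67657876

Key "gexv" = 67 65 78 76 is exactly B = 4 bytes: K' = 67 65 78 76.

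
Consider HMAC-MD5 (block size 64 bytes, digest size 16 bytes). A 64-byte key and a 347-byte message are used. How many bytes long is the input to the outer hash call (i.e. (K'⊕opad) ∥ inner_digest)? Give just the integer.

80

Key is 64 ≤ 64 bytes, zero-padded: |K'| = 64.
Outer input = (K'⊕opad) ∥ H(inner) → 64 + 16 = 80 bytes.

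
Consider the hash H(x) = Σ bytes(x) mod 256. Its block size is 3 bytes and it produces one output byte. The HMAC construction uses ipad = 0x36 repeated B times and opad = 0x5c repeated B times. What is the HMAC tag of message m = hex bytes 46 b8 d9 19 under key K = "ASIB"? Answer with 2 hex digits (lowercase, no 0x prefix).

80

Key "ASIB" = 41 53 49 42 is 4 bytes > B = 3, so hash it first: H(key) = 1f, then zero-pad to 3 bytes: K' = 1f 00 00.
K' ⊕ ipad = 29 36 36.  K' ⊕ opad = 43 5c 5c.
Inner input = (K'⊕ipad) ∥ m = 29 36 36 ∥ 46 b8 d9 19.
Inner hash: sum = 41+54+54+70+184+217+25 = 645; mod 256 = 133 → 85.
Outer input = (K'⊕opad) ∥ inner = 43 5c 5c ∥ 85.
Outer hash (tag): sum = 67+92+92+133 = 384; mod 256 = 128 → 80.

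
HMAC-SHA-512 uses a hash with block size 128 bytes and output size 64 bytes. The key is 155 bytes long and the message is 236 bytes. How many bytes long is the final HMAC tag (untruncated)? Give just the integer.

64

The tag is one SHA-512 digest: 64 bytes.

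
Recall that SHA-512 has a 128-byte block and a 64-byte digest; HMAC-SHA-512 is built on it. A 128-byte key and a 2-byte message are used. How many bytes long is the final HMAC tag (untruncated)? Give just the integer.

The tag is one SHA-512 digest: 64 bytes.

64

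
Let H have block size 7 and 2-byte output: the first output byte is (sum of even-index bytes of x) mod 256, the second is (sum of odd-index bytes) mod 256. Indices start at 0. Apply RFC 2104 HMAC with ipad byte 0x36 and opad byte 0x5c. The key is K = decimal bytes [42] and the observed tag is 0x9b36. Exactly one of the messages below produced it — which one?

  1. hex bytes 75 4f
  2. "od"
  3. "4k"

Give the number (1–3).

2

Key decimal bytes [42] = 2a is 1 byte ≤ B = 7; zero-pad to 7 bytes: K' = 2a 00 00 00 00 00 00.
K' ⊕ ipad = 1c 36 36 36 36 36 36; K' ⊕ opad = 76 5c 5c 5c 5c 5c 5c.
m1: inner = H(1c 36 36 36 36 36 36 75 4f) = 0d 17; tag = H(76 5c 5c 5c 5c 5c 5c 0d 17) = a121
m2: inner = H(1c 36 36 36 36 36 36 6f 64) = 22 11; tag = H(76 5c 5c 5c 5c 5c 5c 22 11) = 9b36 ← matches
m3: inner = H(1c 36 36 36 36 36 36 34 6b) = 29 d6; tag = H(76 5c 5c 5c 5c 5c 5c 29 d6) = 603d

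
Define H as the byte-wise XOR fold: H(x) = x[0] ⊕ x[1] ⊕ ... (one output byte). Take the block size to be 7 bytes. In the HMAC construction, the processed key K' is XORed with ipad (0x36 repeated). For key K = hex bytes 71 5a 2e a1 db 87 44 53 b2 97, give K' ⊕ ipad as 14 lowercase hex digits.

Key hex bytes 71 5a 2e a1 db 87 44 53 b2 97 is 10 bytes > B = 7, so hash it first: H(key) = ca, then zero-pad to 7 bytes: K' = ca 00 00 00 00 00 00.
XOR each byte with 0x36: ca⊕36=fc, 00⊕36=36, 00⊕36=36, 00⊕36=36, 00⊕36=36, 00⊕36=36, 00⊕36=36.

fc363636363636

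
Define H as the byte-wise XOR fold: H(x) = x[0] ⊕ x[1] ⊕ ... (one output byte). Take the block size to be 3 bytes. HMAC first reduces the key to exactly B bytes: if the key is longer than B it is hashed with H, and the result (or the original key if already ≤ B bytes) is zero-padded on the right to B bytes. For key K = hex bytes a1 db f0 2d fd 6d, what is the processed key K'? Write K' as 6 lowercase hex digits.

370000

|K| = 6 > B = 3, so first hash the key.
H(K): XOR a1⊕db⊕f0⊕2d⊕fd⊕6d = 37.
Zero-pad H(K) = 37 to 3 bytes: K' = 37 00 00.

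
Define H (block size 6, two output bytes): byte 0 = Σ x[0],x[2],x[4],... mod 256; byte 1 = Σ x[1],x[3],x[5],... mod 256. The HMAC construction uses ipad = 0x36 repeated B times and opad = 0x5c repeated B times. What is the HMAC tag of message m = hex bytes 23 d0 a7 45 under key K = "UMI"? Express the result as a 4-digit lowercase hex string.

5cc5

Key "UMI" = 55 4d 49 is 3 bytes ≤ B = 6; zero-pad to 6 bytes: K' = 55 4d 49 00 00 00.
K' ⊕ ipad = 63 7b 7f 36 36 36.  K' ⊕ opad = 09 11 15 5c 5c 5c.
Inner input = (K'⊕ipad) ∥ m = 63 7b 7f 36 36 36 ∥ 23 d0 a7 45.
Inner hash: even-index sum = 482 mod 256 = 226; odd-index sum = 508 mod 256 = 252 → e2 fc.
Outer input = (K'⊕opad) ∥ inner = 09 11 15 5c 5c 5c ∥ e2 fc.
Outer hash (tag): even-index sum = 348 mod 256 = 92; odd-index sum = 453 mod 256 = 197 → 5c c5.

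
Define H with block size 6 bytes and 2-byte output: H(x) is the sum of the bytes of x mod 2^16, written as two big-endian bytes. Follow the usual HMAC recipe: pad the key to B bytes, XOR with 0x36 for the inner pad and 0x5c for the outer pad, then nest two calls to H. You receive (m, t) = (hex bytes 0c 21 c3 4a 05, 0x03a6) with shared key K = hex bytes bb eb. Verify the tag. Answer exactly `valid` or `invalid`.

Key hex bytes bb eb is 2 bytes ≤ B = 6; zero-pad to 6 bytes: K' = bb eb 00 00 00 00.
K' ⊕ ipad = 8d dd 36 36 36 36; K' ⊕ opad = e7 b7 5c 5c 5c 5c.
Inner hash: sum = 141+221+54+54+54+54+12+33+195+74+5 = 897 → 03 81.
Outer hash (recomputed tag): sum = 231+183+92+92+92+92+3+129 = 914 → 03 92.
Recomputed tag = 0392; claimed = 03a6 → mismatch.

invalid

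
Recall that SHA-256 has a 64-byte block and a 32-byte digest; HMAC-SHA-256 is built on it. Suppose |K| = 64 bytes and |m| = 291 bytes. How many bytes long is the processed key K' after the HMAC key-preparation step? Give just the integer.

Key is 64 ≤ 64 bytes, zero-padded: |K'| = 64.

64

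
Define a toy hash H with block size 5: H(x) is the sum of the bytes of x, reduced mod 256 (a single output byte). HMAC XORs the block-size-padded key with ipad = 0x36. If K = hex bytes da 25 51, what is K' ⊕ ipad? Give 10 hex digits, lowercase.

Key hex bytes da 25 51 is 3 bytes ≤ B = 5; zero-pad to 5 bytes: K' = da 25 51 00 00.
XOR each byte with 0x36: da⊕36=ec, 25⊕36=13, 51⊕36=67, 00⊕36=36, 00⊕36=36.

ec13673636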